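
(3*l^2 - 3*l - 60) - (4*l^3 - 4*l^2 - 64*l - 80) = -4*l^3 + 7*l^2 + 61*l + 20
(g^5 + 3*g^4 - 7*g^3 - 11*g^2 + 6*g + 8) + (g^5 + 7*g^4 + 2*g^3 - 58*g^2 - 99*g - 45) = 2*g^5 + 10*g^4 - 5*g^3 - 69*g^2 - 93*g - 37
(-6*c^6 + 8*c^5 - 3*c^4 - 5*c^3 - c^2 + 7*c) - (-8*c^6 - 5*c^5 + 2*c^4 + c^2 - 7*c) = 2*c^6 + 13*c^5 - 5*c^4 - 5*c^3 - 2*c^2 + 14*c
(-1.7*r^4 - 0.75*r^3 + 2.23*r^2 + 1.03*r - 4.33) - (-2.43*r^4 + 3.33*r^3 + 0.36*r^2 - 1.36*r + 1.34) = 0.73*r^4 - 4.08*r^3 + 1.87*r^2 + 2.39*r - 5.67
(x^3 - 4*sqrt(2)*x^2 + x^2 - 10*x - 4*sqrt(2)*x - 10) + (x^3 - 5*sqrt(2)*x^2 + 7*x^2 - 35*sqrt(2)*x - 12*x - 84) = 2*x^3 - 9*sqrt(2)*x^2 + 8*x^2 - 39*sqrt(2)*x - 22*x - 94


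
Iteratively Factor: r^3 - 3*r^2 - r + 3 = (r + 1)*(r^2 - 4*r + 3) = (r - 3)*(r + 1)*(r - 1)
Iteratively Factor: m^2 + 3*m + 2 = (m + 1)*(m + 2)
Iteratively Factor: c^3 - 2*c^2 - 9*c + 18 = (c - 3)*(c^2 + c - 6) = (c - 3)*(c + 3)*(c - 2)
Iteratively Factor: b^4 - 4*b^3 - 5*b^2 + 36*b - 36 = (b - 3)*(b^3 - b^2 - 8*b + 12) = (b - 3)*(b + 3)*(b^2 - 4*b + 4) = (b - 3)*(b - 2)*(b + 3)*(b - 2)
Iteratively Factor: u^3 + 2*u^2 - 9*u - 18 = (u + 3)*(u^2 - u - 6) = (u + 2)*(u + 3)*(u - 3)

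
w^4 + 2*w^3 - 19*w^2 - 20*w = w*(w - 4)*(w + 1)*(w + 5)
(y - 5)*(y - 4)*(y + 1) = y^3 - 8*y^2 + 11*y + 20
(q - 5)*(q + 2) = q^2 - 3*q - 10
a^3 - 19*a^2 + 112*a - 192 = (a - 8)^2*(a - 3)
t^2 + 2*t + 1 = (t + 1)^2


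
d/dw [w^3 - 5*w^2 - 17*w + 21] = 3*w^2 - 10*w - 17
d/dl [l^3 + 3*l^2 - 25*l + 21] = 3*l^2 + 6*l - 25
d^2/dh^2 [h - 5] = 0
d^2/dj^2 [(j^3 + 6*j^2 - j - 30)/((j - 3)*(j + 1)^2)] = 2*(7*j^4 - 2*j^3 - 72*j^2 + 498*j - 591)/(j^7 - 5*j^6 - 3*j^5 + 31*j^4 + 19*j^3 - 63*j^2 - 81*j - 27)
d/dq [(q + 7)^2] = 2*q + 14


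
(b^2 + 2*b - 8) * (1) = b^2 + 2*b - 8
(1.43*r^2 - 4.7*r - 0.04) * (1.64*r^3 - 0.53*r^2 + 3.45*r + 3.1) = 2.3452*r^5 - 8.4659*r^4 + 7.3589*r^3 - 11.7608*r^2 - 14.708*r - 0.124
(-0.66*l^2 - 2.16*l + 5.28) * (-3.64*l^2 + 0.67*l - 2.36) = 2.4024*l^4 + 7.4202*l^3 - 19.1088*l^2 + 8.6352*l - 12.4608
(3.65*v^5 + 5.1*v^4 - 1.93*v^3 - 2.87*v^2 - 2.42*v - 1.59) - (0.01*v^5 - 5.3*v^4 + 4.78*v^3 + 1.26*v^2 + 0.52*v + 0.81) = 3.64*v^5 + 10.4*v^4 - 6.71*v^3 - 4.13*v^2 - 2.94*v - 2.4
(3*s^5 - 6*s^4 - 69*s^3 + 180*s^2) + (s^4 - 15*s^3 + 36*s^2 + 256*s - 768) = 3*s^5 - 5*s^4 - 84*s^3 + 216*s^2 + 256*s - 768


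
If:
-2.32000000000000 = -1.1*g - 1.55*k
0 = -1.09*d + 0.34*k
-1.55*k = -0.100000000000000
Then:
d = 0.02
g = 2.02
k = 0.06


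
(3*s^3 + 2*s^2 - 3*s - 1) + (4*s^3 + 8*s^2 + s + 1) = 7*s^3 + 10*s^2 - 2*s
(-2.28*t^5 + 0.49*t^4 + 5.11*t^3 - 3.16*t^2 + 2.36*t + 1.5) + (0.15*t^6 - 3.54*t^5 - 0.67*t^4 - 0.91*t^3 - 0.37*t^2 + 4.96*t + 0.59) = 0.15*t^6 - 5.82*t^5 - 0.18*t^4 + 4.2*t^3 - 3.53*t^2 + 7.32*t + 2.09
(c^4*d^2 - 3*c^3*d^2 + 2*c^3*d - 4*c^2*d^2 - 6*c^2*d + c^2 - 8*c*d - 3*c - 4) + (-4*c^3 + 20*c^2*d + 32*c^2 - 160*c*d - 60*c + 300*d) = c^4*d^2 - 3*c^3*d^2 + 2*c^3*d - 4*c^3 - 4*c^2*d^2 + 14*c^2*d + 33*c^2 - 168*c*d - 63*c + 300*d - 4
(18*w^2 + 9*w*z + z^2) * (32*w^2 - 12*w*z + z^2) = 576*w^4 + 72*w^3*z - 58*w^2*z^2 - 3*w*z^3 + z^4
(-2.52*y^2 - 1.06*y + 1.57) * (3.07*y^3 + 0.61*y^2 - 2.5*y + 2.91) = -7.7364*y^5 - 4.7914*y^4 + 10.4733*y^3 - 3.7255*y^2 - 7.0096*y + 4.5687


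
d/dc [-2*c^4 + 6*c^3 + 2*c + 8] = -8*c^3 + 18*c^2 + 2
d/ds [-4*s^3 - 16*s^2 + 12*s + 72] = -12*s^2 - 32*s + 12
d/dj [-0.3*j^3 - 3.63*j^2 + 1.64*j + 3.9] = -0.9*j^2 - 7.26*j + 1.64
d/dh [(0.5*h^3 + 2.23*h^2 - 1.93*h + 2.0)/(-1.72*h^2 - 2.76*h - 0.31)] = (-0.86*h^4 - 2.76*h^3 - 9.9394*h^2 + 5.4974*h + 6.1183)/(2.9584*h^4 + 9.4944*h^3 + 8.684*h^2 + 1.7112*h + 0.0961)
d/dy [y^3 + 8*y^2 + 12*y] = 3*y^2 + 16*y + 12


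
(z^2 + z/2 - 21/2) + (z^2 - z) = 2*z^2 - z/2 - 21/2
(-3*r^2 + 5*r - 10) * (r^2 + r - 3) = -3*r^4 + 2*r^3 + 4*r^2 - 25*r + 30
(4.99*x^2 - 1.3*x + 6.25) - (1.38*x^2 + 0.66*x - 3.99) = 3.61*x^2 - 1.96*x + 10.24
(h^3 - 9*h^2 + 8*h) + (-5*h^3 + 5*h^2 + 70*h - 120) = -4*h^3 - 4*h^2 + 78*h - 120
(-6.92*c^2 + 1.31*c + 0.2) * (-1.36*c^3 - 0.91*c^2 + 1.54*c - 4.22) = 9.4112*c^5 + 4.5156*c^4 - 12.1209*c^3 + 31.0378*c^2 - 5.2202*c - 0.844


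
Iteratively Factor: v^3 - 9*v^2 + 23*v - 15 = (v - 5)*(v^2 - 4*v + 3) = (v - 5)*(v - 1)*(v - 3)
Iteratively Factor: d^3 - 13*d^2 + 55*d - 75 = (d - 5)*(d^2 - 8*d + 15) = (d - 5)*(d - 3)*(d - 5)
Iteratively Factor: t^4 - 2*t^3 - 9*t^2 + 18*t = (t + 3)*(t^3 - 5*t^2 + 6*t) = t*(t + 3)*(t^2 - 5*t + 6) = t*(t - 2)*(t + 3)*(t - 3)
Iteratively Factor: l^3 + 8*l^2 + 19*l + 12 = (l + 4)*(l^2 + 4*l + 3) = (l + 3)*(l + 4)*(l + 1)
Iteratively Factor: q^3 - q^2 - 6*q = (q + 2)*(q^2 - 3*q) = (q - 3)*(q + 2)*(q)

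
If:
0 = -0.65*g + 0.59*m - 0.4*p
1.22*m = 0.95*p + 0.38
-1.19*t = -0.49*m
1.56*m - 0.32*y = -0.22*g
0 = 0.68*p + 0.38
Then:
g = 0.23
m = -0.12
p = -0.56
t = -0.05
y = -0.44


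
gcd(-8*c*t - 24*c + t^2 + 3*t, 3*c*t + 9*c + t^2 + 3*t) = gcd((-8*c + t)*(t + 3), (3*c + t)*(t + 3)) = t + 3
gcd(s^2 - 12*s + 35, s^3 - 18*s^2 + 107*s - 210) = s^2 - 12*s + 35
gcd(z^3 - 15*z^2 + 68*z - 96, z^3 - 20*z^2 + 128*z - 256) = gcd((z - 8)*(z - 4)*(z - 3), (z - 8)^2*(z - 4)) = z^2 - 12*z + 32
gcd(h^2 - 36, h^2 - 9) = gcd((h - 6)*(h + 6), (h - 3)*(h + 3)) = 1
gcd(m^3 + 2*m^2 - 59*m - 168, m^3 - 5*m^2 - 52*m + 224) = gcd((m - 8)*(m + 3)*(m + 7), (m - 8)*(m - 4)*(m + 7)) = m^2 - m - 56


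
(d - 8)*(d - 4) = d^2 - 12*d + 32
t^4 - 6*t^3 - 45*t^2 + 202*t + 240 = (t - 8)*(t - 5)*(t + 1)*(t + 6)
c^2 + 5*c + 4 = (c + 1)*(c + 4)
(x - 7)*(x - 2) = x^2 - 9*x + 14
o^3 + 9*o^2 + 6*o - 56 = (o - 2)*(o + 4)*(o + 7)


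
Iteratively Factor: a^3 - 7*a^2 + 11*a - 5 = (a - 5)*(a^2 - 2*a + 1) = (a - 5)*(a - 1)*(a - 1)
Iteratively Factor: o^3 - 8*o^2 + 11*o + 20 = (o + 1)*(o^2 - 9*o + 20) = (o - 5)*(o + 1)*(o - 4)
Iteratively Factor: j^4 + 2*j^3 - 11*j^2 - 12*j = (j - 3)*(j^3 + 5*j^2 + 4*j) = (j - 3)*(j + 4)*(j^2 + j) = (j - 3)*(j + 1)*(j + 4)*(j)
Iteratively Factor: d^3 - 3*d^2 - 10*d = (d)*(d^2 - 3*d - 10) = d*(d + 2)*(d - 5)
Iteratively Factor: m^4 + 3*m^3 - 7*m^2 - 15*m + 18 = (m - 1)*(m^3 + 4*m^2 - 3*m - 18) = (m - 2)*(m - 1)*(m^2 + 6*m + 9) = (m - 2)*(m - 1)*(m + 3)*(m + 3)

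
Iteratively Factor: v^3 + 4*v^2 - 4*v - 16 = (v + 4)*(v^2 - 4) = (v - 2)*(v + 4)*(v + 2)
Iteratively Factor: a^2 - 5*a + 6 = (a - 3)*(a - 2)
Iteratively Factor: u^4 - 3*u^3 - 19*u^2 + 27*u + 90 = (u - 5)*(u^3 + 2*u^2 - 9*u - 18) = (u - 5)*(u + 3)*(u^2 - u - 6) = (u - 5)*(u - 3)*(u + 3)*(u + 2)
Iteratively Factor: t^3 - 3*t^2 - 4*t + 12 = (t + 2)*(t^2 - 5*t + 6) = (t - 2)*(t + 2)*(t - 3)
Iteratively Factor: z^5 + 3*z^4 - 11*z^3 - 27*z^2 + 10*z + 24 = (z + 2)*(z^4 + z^3 - 13*z^2 - z + 12) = (z + 2)*(z + 4)*(z^3 - 3*z^2 - z + 3) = (z - 3)*(z + 2)*(z + 4)*(z^2 - 1) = (z - 3)*(z - 1)*(z + 2)*(z + 4)*(z + 1)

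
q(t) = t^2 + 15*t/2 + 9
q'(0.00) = 7.50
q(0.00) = 9.00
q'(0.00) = 7.50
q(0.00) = 9.00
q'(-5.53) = -3.56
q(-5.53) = -1.89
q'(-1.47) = 4.56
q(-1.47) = 0.14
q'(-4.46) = -1.42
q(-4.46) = -4.56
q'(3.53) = 14.56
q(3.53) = 47.94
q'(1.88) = 11.26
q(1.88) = 26.63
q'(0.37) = 8.24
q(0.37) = 11.91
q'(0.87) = 9.24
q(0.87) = 16.28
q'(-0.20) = 7.10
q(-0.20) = 7.54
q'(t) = 2*t + 15/2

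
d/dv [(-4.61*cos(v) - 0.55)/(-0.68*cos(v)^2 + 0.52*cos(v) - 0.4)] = (3.1348*cos(v)^2 + 0.748*cos(v) - 2.13)*sin(v)/(0.4624*cos(v)^4 - 0.7072*cos(v)^3 + 0.8144*cos(v)^2 - 0.416*cos(v) + 0.16)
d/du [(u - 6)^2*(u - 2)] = (u - 6)*(3*u - 10)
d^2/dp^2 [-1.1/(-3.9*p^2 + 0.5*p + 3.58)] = (33.462*p^2 - 4.29*p - 1.1*(7.8*p - 0.5)*(15.6*p - 1.0) - 30.7164)/(-3.9*p^2 + 0.5*p + 3.58)^3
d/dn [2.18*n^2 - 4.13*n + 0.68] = 4.36*n - 4.13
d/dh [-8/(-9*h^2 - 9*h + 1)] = 72*(-2*h - 1)/(9*h^2 + 9*h - 1)^2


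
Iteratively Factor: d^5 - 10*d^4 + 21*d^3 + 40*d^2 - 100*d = (d - 5)*(d^4 - 5*d^3 - 4*d^2 + 20*d) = (d - 5)*(d + 2)*(d^3 - 7*d^2 + 10*d) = (d - 5)^2*(d + 2)*(d^2 - 2*d) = (d - 5)^2*(d - 2)*(d + 2)*(d)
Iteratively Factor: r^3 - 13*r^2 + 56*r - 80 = (r - 4)*(r^2 - 9*r + 20) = (r - 5)*(r - 4)*(r - 4)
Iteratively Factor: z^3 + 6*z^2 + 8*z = (z)*(z^2 + 6*z + 8) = z*(z + 2)*(z + 4)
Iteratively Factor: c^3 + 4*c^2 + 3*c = (c + 3)*(c^2 + c) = (c + 1)*(c + 3)*(c)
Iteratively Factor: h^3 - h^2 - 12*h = (h + 3)*(h^2 - 4*h) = h*(h + 3)*(h - 4)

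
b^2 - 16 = (b - 4)*(b + 4)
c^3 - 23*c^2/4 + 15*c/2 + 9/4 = (c - 3)^2*(c + 1/4)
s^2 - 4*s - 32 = (s - 8)*(s + 4)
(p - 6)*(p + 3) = p^2 - 3*p - 18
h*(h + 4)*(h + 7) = h^3 + 11*h^2 + 28*h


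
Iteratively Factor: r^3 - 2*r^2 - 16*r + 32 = (r - 4)*(r^2 + 2*r - 8) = (r - 4)*(r - 2)*(r + 4)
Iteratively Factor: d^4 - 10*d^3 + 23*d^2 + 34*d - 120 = (d - 5)*(d^3 - 5*d^2 - 2*d + 24) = (d - 5)*(d - 4)*(d^2 - d - 6) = (d - 5)*(d - 4)*(d + 2)*(d - 3)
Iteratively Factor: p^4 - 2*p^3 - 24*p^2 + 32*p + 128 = (p + 2)*(p^3 - 4*p^2 - 16*p + 64) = (p + 2)*(p + 4)*(p^2 - 8*p + 16) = (p - 4)*(p + 2)*(p + 4)*(p - 4)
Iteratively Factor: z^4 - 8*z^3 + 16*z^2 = (z - 4)*(z^3 - 4*z^2) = (z - 4)^2*(z^2) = z*(z - 4)^2*(z)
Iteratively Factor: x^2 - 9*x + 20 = (x - 4)*(x - 5)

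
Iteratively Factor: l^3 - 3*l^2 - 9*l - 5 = (l - 5)*(l^2 + 2*l + 1) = (l - 5)*(l + 1)*(l + 1)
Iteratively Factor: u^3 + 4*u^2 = (u)*(u^2 + 4*u) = u*(u + 4)*(u)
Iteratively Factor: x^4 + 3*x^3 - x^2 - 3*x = (x - 1)*(x^3 + 4*x^2 + 3*x) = (x - 1)*(x + 3)*(x^2 + x) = x*(x - 1)*(x + 3)*(x + 1)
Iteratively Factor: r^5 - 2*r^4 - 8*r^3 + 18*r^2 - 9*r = (r - 3)*(r^4 + r^3 - 5*r^2 + 3*r) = r*(r - 3)*(r^3 + r^2 - 5*r + 3) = r*(r - 3)*(r - 1)*(r^2 + 2*r - 3) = r*(r - 3)*(r - 1)*(r + 3)*(r - 1)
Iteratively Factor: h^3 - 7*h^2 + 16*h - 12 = (h - 2)*(h^2 - 5*h + 6) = (h - 2)^2*(h - 3)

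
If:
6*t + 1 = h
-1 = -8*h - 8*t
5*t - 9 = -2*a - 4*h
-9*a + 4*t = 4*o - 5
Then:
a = 69/16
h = 1/4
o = -549/64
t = -1/8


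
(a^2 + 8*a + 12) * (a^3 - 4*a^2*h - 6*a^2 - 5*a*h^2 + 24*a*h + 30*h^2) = a^5 - 4*a^4*h + 2*a^4 - 5*a^3*h^2 - 8*a^3*h - 36*a^3 - 10*a^2*h^2 + 144*a^2*h - 72*a^2 + 180*a*h^2 + 288*a*h + 360*h^2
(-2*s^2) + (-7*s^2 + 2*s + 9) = -9*s^2 + 2*s + 9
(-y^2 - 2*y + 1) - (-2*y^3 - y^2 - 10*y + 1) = 2*y^3 + 8*y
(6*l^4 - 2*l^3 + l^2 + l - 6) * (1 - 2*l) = -12*l^5 + 10*l^4 - 4*l^3 - l^2 + 13*l - 6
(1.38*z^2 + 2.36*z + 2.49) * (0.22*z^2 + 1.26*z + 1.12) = 0.3036*z^4 + 2.258*z^3 + 5.067*z^2 + 5.7806*z + 2.7888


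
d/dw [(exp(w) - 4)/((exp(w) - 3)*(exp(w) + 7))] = (-exp(2*w) + 8*exp(w) - 5)*exp(w)/(exp(4*w) + 8*exp(3*w) - 26*exp(2*w) - 168*exp(w) + 441)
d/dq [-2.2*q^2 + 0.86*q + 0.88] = 0.86 - 4.4*q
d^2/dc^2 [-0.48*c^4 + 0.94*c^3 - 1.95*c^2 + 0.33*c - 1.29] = -5.76*c^2 + 5.64*c - 3.9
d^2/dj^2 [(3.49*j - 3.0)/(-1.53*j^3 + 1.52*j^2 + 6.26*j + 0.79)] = (-49.018446*j^5 + 132.970464*j^4 - 194.608436*j^3 - 181.433556*j^2 + 218.174952*j + 262.439692)/(3.581577*j^9 - 10.674504*j^8 - 33.357366*j^7 + 78.289795*j^6 + 147.505116*j^5 - 138.772332*j^4 - 287.551805*j^3 - 95.720508*j^2 - 11.720598*j - 0.493039)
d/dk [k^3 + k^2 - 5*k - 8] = 3*k^2 + 2*k - 5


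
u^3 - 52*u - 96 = (u - 8)*(u + 2)*(u + 6)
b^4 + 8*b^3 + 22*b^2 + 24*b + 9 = (b + 1)^2*(b + 3)^2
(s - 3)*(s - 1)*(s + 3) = s^3 - s^2 - 9*s + 9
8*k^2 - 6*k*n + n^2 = (-4*k + n)*(-2*k + n)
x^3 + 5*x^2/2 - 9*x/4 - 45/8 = (x - 3/2)*(x + 3/2)*(x + 5/2)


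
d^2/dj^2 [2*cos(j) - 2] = -2*cos(j)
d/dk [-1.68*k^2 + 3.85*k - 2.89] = 3.85 - 3.36*k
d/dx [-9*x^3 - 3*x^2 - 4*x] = -27*x^2 - 6*x - 4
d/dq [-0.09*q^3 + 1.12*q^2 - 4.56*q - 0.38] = -0.27*q^2 + 2.24*q - 4.56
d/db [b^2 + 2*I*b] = 2*b + 2*I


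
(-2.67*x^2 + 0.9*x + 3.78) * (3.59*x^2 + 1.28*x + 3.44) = -9.5853*x^4 - 0.1866*x^3 + 5.5374*x^2 + 7.9344*x + 13.0032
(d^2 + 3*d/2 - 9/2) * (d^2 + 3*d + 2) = d^4 + 9*d^3/2 + 2*d^2 - 21*d/2 - 9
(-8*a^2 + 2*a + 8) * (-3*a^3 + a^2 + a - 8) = 24*a^5 - 14*a^4 - 30*a^3 + 74*a^2 - 8*a - 64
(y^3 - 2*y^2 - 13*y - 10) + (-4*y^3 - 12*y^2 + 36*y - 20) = -3*y^3 - 14*y^2 + 23*y - 30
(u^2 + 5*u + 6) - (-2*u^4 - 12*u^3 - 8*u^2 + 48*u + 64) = 2*u^4 + 12*u^3 + 9*u^2 - 43*u - 58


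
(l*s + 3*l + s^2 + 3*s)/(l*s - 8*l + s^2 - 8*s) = (s + 3)/(s - 8)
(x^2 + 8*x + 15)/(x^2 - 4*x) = (x^2 + 8*x + 15)/(x*(x - 4))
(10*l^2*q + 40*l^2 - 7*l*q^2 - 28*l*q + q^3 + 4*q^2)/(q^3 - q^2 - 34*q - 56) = (10*l^2 - 7*l*q + q^2)/(q^2 - 5*q - 14)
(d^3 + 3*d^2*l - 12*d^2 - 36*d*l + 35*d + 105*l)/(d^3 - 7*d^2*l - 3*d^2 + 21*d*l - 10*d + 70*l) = (d^2 + 3*d*l - 7*d - 21*l)/(d^2 - 7*d*l + 2*d - 14*l)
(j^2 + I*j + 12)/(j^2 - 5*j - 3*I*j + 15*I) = (j + 4*I)/(j - 5)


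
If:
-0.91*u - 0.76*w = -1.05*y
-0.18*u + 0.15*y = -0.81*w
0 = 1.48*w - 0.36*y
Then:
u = 0.00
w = 0.00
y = 0.00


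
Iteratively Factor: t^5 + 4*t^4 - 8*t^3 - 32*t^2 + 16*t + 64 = (t - 2)*(t^4 + 6*t^3 + 4*t^2 - 24*t - 32) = (t - 2)^2*(t^3 + 8*t^2 + 20*t + 16) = (t - 2)^2*(t + 2)*(t^2 + 6*t + 8) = (t - 2)^2*(t + 2)^2*(t + 4)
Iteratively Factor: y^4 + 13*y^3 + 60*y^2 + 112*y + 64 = (y + 4)*(y^3 + 9*y^2 + 24*y + 16) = (y + 4)^2*(y^2 + 5*y + 4) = (y + 4)^3*(y + 1)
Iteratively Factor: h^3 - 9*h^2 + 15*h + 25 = (h - 5)*(h^2 - 4*h - 5) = (h - 5)^2*(h + 1)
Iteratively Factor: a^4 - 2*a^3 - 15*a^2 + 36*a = (a - 3)*(a^3 + a^2 - 12*a) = a*(a - 3)*(a^2 + a - 12) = a*(a - 3)*(a + 4)*(a - 3)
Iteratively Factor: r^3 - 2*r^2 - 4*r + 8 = (r - 2)*(r^2 - 4) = (r - 2)^2*(r + 2)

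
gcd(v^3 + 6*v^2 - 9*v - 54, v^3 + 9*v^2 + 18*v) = v^2 + 9*v + 18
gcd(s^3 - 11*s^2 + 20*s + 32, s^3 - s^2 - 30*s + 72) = s - 4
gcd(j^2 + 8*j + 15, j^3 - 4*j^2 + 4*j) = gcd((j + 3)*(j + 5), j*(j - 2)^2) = 1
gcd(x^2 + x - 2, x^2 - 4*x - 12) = x + 2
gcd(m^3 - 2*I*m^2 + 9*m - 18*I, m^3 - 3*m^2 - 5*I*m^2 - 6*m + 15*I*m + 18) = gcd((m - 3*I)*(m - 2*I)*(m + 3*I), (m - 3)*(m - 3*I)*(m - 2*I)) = m^2 - 5*I*m - 6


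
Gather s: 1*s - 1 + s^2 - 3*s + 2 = s^2 - 2*s + 1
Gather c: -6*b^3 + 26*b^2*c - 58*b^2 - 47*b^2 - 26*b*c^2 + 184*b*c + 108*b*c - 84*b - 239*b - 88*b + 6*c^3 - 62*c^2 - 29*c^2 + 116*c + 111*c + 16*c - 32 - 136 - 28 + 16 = -6*b^3 - 105*b^2 - 411*b + 6*c^3 + c^2*(-26*b - 91) + c*(26*b^2 + 292*b + 243) - 180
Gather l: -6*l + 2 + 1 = 3 - 6*l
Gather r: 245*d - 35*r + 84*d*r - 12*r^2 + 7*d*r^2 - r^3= 245*d - r^3 + r^2*(7*d - 12) + r*(84*d - 35)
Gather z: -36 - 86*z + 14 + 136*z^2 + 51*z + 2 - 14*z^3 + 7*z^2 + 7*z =-14*z^3 + 143*z^2 - 28*z - 20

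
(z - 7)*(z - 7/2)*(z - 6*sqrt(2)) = z^3 - 21*z^2/2 - 6*sqrt(2)*z^2 + 49*z/2 + 63*sqrt(2)*z - 147*sqrt(2)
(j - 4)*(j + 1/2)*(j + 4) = j^3 + j^2/2 - 16*j - 8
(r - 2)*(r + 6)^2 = r^3 + 10*r^2 + 12*r - 72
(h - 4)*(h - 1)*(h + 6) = h^3 + h^2 - 26*h + 24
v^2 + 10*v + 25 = (v + 5)^2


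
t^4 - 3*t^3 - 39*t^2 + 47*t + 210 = (t - 7)*(t - 3)*(t + 2)*(t + 5)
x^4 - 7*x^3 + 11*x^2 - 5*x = x*(x - 5)*(x - 1)^2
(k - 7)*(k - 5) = k^2 - 12*k + 35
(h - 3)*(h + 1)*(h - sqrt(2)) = h^3 - 2*h^2 - sqrt(2)*h^2 - 3*h + 2*sqrt(2)*h + 3*sqrt(2)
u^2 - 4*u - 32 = (u - 8)*(u + 4)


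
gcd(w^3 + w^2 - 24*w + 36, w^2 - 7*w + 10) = w - 2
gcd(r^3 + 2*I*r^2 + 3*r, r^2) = r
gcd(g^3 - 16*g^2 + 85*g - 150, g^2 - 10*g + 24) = g - 6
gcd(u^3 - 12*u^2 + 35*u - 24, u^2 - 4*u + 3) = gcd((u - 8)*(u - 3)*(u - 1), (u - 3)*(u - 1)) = u^2 - 4*u + 3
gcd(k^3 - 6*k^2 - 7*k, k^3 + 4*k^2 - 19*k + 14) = 1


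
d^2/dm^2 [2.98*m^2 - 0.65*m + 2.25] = 5.96000000000000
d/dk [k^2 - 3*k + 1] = 2*k - 3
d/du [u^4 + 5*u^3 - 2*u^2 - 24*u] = 4*u^3 + 15*u^2 - 4*u - 24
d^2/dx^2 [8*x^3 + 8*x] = 48*x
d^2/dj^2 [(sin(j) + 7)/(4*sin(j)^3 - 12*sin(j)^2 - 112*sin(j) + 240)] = (-4*sin(j)^7 - 54*sin(j)^6 + 116*sin(j)^5 + 1070*sin(j)^4 + 674*sin(j)^3 - 13726*sin(j)^2 - 13272*sin(j) + 16856)/(4*(sin(j)^3 - 3*sin(j)^2 - 28*sin(j) + 60)^3)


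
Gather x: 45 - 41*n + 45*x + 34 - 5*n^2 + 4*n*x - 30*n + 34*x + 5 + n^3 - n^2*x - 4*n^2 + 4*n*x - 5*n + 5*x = n^3 - 9*n^2 - 76*n + x*(-n^2 + 8*n + 84) + 84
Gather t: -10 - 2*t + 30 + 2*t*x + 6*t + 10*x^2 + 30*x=t*(2*x + 4) + 10*x^2 + 30*x + 20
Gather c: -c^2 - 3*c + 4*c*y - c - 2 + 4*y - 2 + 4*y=-c^2 + c*(4*y - 4) + 8*y - 4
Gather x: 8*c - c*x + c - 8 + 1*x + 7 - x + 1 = -c*x + 9*c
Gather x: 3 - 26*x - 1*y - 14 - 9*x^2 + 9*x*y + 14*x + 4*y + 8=-9*x^2 + x*(9*y - 12) + 3*y - 3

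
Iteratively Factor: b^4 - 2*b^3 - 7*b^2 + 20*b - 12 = (b + 3)*(b^3 - 5*b^2 + 8*b - 4) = (b - 2)*(b + 3)*(b^2 - 3*b + 2) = (b - 2)*(b - 1)*(b + 3)*(b - 2)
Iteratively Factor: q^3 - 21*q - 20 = (q - 5)*(q^2 + 5*q + 4) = (q - 5)*(q + 4)*(q + 1)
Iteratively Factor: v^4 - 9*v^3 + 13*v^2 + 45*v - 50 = (v - 1)*(v^3 - 8*v^2 + 5*v + 50) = (v - 5)*(v - 1)*(v^2 - 3*v - 10) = (v - 5)^2*(v - 1)*(v + 2)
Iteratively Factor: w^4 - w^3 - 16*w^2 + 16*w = (w)*(w^3 - w^2 - 16*w + 16) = w*(w + 4)*(w^2 - 5*w + 4) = w*(w - 1)*(w + 4)*(w - 4)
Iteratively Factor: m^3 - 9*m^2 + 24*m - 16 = (m - 1)*(m^2 - 8*m + 16) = (m - 4)*(m - 1)*(m - 4)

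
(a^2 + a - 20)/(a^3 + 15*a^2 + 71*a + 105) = (a - 4)/(a^2 + 10*a + 21)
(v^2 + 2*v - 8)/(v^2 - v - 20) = (v - 2)/(v - 5)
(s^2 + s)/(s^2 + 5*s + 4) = s/(s + 4)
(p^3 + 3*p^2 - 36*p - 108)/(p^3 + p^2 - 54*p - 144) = (p - 6)/(p - 8)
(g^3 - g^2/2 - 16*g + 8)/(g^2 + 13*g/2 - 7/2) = (g^2 - 16)/(g + 7)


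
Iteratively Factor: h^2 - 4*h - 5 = (h - 5)*(h + 1)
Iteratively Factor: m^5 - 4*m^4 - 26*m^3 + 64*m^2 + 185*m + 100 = (m - 5)*(m^4 + m^3 - 21*m^2 - 41*m - 20) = (m - 5)*(m + 1)*(m^3 - 21*m - 20) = (m - 5)*(m + 1)^2*(m^2 - m - 20) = (m - 5)*(m + 1)^2*(m + 4)*(m - 5)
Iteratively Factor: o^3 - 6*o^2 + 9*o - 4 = (o - 4)*(o^2 - 2*o + 1) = (o - 4)*(o - 1)*(o - 1)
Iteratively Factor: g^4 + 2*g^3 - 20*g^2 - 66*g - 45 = (g + 1)*(g^3 + g^2 - 21*g - 45) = (g + 1)*(g + 3)*(g^2 - 2*g - 15) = (g + 1)*(g + 3)^2*(g - 5)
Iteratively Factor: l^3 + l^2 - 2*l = (l)*(l^2 + l - 2) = l*(l + 2)*(l - 1)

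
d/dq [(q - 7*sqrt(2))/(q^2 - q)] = (q*(q - 1) - (q - 7*sqrt(2))*(2*q - 1))/(q^2*(q - 1)^2)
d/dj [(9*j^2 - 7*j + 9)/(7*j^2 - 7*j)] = (-2*j^2 - 18*j + 9)/(7*j^2*(j^2 - 2*j + 1))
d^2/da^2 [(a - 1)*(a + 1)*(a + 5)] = 6*a + 10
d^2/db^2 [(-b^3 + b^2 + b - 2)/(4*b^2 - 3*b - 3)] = 2*(7*b^3 - 87*b^2 + 81*b - 42)/(64*b^6 - 144*b^5 - 36*b^4 + 189*b^3 + 27*b^2 - 81*b - 27)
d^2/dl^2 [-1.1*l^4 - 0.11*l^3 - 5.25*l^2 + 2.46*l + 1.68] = -13.2*l^2 - 0.66*l - 10.5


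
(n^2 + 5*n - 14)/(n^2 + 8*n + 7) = (n - 2)/(n + 1)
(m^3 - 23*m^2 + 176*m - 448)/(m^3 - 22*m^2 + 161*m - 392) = (m - 8)/(m - 7)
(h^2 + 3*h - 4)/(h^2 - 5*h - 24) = (-h^2 - 3*h + 4)/(-h^2 + 5*h + 24)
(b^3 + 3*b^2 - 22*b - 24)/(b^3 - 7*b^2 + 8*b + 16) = (b + 6)/(b - 4)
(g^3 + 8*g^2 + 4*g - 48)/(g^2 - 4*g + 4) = (g^2 + 10*g + 24)/(g - 2)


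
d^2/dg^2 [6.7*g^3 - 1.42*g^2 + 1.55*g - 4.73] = 40.2*g - 2.84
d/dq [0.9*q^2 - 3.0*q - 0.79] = 1.8*q - 3.0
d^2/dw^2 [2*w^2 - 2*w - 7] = 4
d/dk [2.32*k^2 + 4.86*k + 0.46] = 4.64*k + 4.86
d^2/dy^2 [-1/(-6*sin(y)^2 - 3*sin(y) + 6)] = (-16*sin(y)^4 - 6*sin(y)^3 + 7*sin(y)^2 + 10*sin(y) + 10)/(3*(sin(y) - cos(2*y) - 1)^3)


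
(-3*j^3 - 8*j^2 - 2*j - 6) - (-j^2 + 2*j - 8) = -3*j^3 - 7*j^2 - 4*j + 2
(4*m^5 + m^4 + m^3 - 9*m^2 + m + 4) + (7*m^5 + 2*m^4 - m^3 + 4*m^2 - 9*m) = 11*m^5 + 3*m^4 - 5*m^2 - 8*m + 4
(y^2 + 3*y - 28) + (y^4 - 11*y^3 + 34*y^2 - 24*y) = y^4 - 11*y^3 + 35*y^2 - 21*y - 28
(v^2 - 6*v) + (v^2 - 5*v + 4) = 2*v^2 - 11*v + 4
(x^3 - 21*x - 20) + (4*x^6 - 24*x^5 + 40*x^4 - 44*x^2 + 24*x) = 4*x^6 - 24*x^5 + 40*x^4 + x^3 - 44*x^2 + 3*x - 20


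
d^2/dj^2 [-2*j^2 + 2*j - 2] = -4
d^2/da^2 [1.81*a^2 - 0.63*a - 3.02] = 3.62000000000000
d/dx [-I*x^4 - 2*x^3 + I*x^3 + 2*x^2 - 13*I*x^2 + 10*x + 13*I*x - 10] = -4*I*x^3 + x^2*(-6 + 3*I) + x*(4 - 26*I) + 10 + 13*I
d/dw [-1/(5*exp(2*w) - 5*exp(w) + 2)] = (10*exp(w) - 5)*exp(w)/(5*exp(2*w) - 5*exp(w) + 2)^2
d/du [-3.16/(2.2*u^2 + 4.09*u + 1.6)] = (13.904*u + 12.9244)/(2.2*u^2 + 4.09*u + 1.6)^2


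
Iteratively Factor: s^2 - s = (s)*(s - 1)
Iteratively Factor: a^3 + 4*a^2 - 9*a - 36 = (a - 3)*(a^2 + 7*a + 12) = (a - 3)*(a + 3)*(a + 4)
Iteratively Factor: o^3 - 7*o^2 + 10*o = (o)*(o^2 - 7*o + 10) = o*(o - 2)*(o - 5)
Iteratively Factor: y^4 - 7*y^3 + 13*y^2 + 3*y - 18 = (y - 3)*(y^3 - 4*y^2 + y + 6) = (y - 3)*(y - 2)*(y^2 - 2*y - 3) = (y - 3)^2*(y - 2)*(y + 1)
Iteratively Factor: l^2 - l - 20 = (l + 4)*(l - 5)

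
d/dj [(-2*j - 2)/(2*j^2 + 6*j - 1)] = 2*(2*j^2 + 4*j + 7)/(4*j^4 + 24*j^3 + 32*j^2 - 12*j + 1)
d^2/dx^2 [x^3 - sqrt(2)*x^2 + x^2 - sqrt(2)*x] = 6*x - 2*sqrt(2) + 2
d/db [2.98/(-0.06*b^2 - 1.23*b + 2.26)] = (0.3576*b + 3.6654)/(0.06*b^2 + 1.23*b - 2.26)^2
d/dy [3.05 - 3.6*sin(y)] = -3.6*cos(y)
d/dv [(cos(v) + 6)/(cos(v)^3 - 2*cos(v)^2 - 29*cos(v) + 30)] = (-45*cos(v)/2 + 8*cos(2*v) + cos(3*v)/2 - 196)*sin(v)/(cos(v)^3 - 2*cos(v)^2 - 29*cos(v) + 30)^2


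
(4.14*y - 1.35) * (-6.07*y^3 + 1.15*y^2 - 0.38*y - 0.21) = -25.1298*y^4 + 12.9555*y^3 - 3.1257*y^2 - 0.3564*y + 0.2835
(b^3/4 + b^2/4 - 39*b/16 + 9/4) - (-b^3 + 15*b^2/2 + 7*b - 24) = 5*b^3/4 - 29*b^2/4 - 151*b/16 + 105/4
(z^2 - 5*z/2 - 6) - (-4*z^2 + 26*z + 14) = 5*z^2 - 57*z/2 - 20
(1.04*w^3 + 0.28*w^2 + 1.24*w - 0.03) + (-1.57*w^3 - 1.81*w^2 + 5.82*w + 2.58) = -0.53*w^3 - 1.53*w^2 + 7.06*w + 2.55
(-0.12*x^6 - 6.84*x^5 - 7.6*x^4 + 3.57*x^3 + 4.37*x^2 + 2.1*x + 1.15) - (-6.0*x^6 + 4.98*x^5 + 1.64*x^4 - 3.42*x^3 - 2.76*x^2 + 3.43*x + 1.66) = 5.88*x^6 - 11.82*x^5 - 9.24*x^4 + 6.99*x^3 + 7.13*x^2 - 1.33*x - 0.51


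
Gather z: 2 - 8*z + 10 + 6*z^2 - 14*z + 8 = 6*z^2 - 22*z + 20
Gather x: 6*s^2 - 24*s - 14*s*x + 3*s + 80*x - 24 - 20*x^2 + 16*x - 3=6*s^2 - 21*s - 20*x^2 + x*(96 - 14*s) - 27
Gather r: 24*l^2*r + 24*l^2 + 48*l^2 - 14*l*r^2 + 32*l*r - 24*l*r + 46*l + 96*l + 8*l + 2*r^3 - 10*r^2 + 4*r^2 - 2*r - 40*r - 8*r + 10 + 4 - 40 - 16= 72*l^2 + 150*l + 2*r^3 + r^2*(-14*l - 6) + r*(24*l^2 + 8*l - 50) - 42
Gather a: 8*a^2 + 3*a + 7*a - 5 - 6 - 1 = 8*a^2 + 10*a - 12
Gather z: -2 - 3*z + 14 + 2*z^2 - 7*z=2*z^2 - 10*z + 12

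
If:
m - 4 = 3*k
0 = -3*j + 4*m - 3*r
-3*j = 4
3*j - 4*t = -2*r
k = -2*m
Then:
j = -4/3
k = -8/7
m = 4/7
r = 44/21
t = 1/21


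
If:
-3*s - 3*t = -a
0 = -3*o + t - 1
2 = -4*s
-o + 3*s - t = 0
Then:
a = -33/8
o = -5/8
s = -1/2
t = -7/8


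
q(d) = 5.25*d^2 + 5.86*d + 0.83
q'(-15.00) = -151.64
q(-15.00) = 1094.18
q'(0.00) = 5.86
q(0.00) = 0.83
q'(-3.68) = -32.78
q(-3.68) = 50.36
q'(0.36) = 9.64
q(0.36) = 3.62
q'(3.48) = 42.40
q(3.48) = 84.80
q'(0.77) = 13.94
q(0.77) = 8.45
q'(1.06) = 16.99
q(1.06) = 12.94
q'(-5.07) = -47.38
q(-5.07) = 106.07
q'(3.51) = 42.72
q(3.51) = 86.08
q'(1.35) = 20.04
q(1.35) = 18.31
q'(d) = 10.5*d + 5.86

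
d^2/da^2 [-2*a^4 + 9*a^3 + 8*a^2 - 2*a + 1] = -24*a^2 + 54*a + 16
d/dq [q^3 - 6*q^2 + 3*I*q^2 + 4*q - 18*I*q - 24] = 3*q^2 + 6*q*(-2 + I) + 4 - 18*I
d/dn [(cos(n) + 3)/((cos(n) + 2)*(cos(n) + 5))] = (cos(n)^2 + 6*cos(n) + 11)*sin(n)/((cos(n) + 2)^2*(cos(n) + 5)^2)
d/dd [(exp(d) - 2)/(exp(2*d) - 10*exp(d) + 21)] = (-2*(exp(d) - 5)*(exp(d) - 2) + exp(2*d) - 10*exp(d) + 21)*exp(d)/(exp(2*d) - 10*exp(d) + 21)^2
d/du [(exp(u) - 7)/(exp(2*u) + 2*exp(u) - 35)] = (-2*(exp(u) - 7)*(exp(u) + 1) + exp(2*u) + 2*exp(u) - 35)*exp(u)/(exp(2*u) + 2*exp(u) - 35)^2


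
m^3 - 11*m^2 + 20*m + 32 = (m - 8)*(m - 4)*(m + 1)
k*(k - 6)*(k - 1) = k^3 - 7*k^2 + 6*k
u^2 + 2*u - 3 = (u - 1)*(u + 3)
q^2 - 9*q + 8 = (q - 8)*(q - 1)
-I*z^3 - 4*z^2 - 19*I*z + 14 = (z - 7*I)*(z + 2*I)*(-I*z + 1)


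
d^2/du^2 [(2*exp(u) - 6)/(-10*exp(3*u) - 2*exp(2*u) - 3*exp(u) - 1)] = (-800*exp(6*u) + 5280*exp(5*u) + 1552*exp(4*u) + 728*exp(3*u) - 408*exp(2*u) + 12*exp(u) - 20)*exp(u)/(1000*exp(9*u) + 600*exp(8*u) + 1020*exp(7*u) + 668*exp(6*u) + 426*exp(5*u) + 246*exp(4*u) + 93*exp(3*u) + 33*exp(2*u) + 9*exp(u) + 1)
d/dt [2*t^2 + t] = 4*t + 1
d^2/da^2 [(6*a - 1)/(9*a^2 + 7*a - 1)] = 2*((6*a - 1)*(18*a + 7)^2 - 3*(54*a + 11)*(9*a^2 + 7*a - 1))/(9*a^2 + 7*a - 1)^3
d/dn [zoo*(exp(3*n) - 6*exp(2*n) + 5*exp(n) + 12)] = zoo*(exp(2*n) + exp(n) + 1)*exp(n)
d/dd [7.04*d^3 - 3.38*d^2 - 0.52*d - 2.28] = 21.12*d^2 - 6.76*d - 0.52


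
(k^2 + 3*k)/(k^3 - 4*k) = (k + 3)/(k^2 - 4)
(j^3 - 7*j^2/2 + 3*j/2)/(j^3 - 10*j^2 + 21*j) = (j - 1/2)/(j - 7)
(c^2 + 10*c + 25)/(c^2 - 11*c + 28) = (c^2 + 10*c + 25)/(c^2 - 11*c + 28)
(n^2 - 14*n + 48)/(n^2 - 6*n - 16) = (n - 6)/(n + 2)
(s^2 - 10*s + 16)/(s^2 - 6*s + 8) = (s - 8)/(s - 4)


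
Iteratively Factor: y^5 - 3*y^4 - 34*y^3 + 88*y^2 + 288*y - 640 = (y + 4)*(y^4 - 7*y^3 - 6*y^2 + 112*y - 160) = (y - 2)*(y + 4)*(y^3 - 5*y^2 - 16*y + 80) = (y - 2)*(y + 4)^2*(y^2 - 9*y + 20) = (y - 5)*(y - 2)*(y + 4)^2*(y - 4)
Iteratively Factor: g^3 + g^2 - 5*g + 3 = (g + 3)*(g^2 - 2*g + 1) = (g - 1)*(g + 3)*(g - 1)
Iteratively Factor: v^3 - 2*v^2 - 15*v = (v - 5)*(v^2 + 3*v) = v*(v - 5)*(v + 3)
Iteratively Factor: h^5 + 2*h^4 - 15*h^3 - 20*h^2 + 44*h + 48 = (h - 2)*(h^4 + 4*h^3 - 7*h^2 - 34*h - 24) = (h - 2)*(h + 2)*(h^3 + 2*h^2 - 11*h - 12) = (h - 3)*(h - 2)*(h + 2)*(h^2 + 5*h + 4) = (h - 3)*(h - 2)*(h + 1)*(h + 2)*(h + 4)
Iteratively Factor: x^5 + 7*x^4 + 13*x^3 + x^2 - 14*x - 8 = (x + 2)*(x^4 + 5*x^3 + 3*x^2 - 5*x - 4) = (x + 2)*(x + 4)*(x^3 + x^2 - x - 1) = (x + 1)*(x + 2)*(x + 4)*(x^2 - 1) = (x + 1)^2*(x + 2)*(x + 4)*(x - 1)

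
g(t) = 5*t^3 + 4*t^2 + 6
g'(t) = 15*t^2 + 8*t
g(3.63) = 297.87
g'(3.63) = 226.69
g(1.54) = 33.75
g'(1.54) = 47.89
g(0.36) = 6.75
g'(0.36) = 4.82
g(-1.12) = 3.99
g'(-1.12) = 9.86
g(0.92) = 13.28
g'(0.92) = 20.06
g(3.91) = 366.03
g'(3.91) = 260.60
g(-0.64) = 6.33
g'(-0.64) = 1.02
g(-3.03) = -96.37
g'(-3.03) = 113.47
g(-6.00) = -930.00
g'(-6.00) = 492.00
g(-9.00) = -3315.00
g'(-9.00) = 1143.00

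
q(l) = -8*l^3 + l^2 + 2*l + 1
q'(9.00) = -1924.00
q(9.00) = -5732.00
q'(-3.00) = -220.00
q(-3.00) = 220.00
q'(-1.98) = -96.05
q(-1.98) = 63.06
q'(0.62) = -5.99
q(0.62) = 0.72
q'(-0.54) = -6.08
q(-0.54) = 1.47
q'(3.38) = -265.43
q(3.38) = -289.73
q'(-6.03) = -882.72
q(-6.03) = 1779.35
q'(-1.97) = -95.08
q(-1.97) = 62.10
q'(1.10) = -24.84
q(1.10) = -6.24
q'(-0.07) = 1.74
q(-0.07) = 0.87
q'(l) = -24*l^2 + 2*l + 2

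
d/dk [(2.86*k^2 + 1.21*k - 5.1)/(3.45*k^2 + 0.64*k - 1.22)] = (-2.3441*k^2 + 28.2116*k + 1.7878)/(11.9025*k^4 + 4.416*k^3 - 8.0084*k^2 - 1.5616*k + 1.4884)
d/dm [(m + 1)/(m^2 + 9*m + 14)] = (m^2 + 9*m - (m + 1)*(2*m + 9) + 14)/(m^2 + 9*m + 14)^2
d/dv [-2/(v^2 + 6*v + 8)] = 4*(v + 3)/(v^2 + 6*v + 8)^2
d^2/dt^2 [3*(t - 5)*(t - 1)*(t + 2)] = 18*t - 24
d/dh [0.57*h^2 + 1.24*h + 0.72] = 1.14*h + 1.24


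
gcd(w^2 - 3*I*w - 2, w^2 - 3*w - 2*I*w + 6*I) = w - 2*I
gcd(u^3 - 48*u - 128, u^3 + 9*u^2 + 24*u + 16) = u^2 + 8*u + 16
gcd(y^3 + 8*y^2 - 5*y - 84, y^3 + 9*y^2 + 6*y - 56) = y^2 + 11*y + 28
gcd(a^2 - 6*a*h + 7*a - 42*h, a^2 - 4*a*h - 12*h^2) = a - 6*h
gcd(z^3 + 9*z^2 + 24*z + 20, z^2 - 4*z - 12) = z + 2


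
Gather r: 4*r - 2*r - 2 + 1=2*r - 1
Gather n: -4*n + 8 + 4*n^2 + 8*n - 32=4*n^2 + 4*n - 24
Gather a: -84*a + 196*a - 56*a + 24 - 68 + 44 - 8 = 56*a - 8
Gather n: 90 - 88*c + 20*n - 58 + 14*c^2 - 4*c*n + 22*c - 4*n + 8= 14*c^2 - 66*c + n*(16 - 4*c) + 40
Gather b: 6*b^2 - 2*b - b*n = 6*b^2 + b*(-n - 2)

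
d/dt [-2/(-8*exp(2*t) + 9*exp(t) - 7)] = (18 - 32*exp(t))*exp(t)/(8*exp(2*t) - 9*exp(t) + 7)^2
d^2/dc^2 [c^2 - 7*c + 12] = 2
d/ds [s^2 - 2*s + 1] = 2*s - 2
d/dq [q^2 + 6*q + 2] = 2*q + 6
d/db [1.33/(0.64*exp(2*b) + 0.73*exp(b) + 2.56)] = (-1.7024*exp(b) - 0.9709)*exp(b)/(0.64*exp(2*b) + 0.73*exp(b) + 2.56)^2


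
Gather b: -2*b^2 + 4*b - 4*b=-2*b^2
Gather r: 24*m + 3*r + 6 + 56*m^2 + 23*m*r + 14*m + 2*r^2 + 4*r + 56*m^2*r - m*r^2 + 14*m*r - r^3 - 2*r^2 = 56*m^2 - m*r^2 + 38*m - r^3 + r*(56*m^2 + 37*m + 7) + 6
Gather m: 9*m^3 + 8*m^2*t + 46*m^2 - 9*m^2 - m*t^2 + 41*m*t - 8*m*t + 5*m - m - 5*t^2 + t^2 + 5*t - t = 9*m^3 + m^2*(8*t + 37) + m*(-t^2 + 33*t + 4) - 4*t^2 + 4*t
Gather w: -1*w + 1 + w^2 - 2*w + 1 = w^2 - 3*w + 2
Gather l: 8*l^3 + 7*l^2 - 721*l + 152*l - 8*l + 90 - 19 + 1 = 8*l^3 + 7*l^2 - 577*l + 72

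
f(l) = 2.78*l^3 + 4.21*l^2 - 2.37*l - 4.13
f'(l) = 8.34*l^2 + 8.42*l - 2.37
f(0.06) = -4.26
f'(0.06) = -1.83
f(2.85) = 87.67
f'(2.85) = 89.37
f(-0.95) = -0.46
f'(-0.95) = -2.84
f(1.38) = 7.92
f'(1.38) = 25.13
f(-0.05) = -4.00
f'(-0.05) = -2.77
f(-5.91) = -416.94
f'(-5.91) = 239.17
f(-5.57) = -340.72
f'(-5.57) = 209.48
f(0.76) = -2.28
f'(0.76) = 8.85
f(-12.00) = -4173.29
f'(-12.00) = 1097.55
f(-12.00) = -4173.29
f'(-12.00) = 1097.55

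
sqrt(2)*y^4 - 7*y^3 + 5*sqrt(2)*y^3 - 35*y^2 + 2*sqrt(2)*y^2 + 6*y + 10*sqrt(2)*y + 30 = (y + 5)*(y - 3*sqrt(2))*(y - sqrt(2))*(sqrt(2)*y + 1)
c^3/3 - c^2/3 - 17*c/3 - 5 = (c/3 + 1)*(c - 5)*(c + 1)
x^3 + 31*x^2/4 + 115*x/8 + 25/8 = (x + 1/4)*(x + 5/2)*(x + 5)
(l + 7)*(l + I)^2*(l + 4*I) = l^4 + 7*l^3 + 6*I*l^3 - 9*l^2 + 42*I*l^2 - 63*l - 4*I*l - 28*I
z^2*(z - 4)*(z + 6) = z^4 + 2*z^3 - 24*z^2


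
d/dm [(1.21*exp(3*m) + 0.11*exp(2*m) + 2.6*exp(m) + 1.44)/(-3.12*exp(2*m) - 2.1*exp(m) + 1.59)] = (-3.7752*exp(4*m) - 5.082*exp(3*m) + 13.6527*exp(2*m) + 9.3354*exp(m) + 7.158)*exp(m)/(9.7344*exp(4*m) + 13.104*exp(3*m) - 5.5116*exp(2*m) - 6.678*exp(m) + 2.5281)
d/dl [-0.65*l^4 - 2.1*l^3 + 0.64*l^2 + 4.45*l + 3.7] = -2.6*l^3 - 6.3*l^2 + 1.28*l + 4.45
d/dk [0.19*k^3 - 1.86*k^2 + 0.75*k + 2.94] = 0.57*k^2 - 3.72*k + 0.75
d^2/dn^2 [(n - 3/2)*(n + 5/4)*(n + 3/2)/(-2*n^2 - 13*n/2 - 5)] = -7/(4*n^3 + 24*n^2 + 48*n + 32)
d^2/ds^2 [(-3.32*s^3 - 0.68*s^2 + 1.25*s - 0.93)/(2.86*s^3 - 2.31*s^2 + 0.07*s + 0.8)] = (-54.99208*s^6 + 65.334984*s^5 - 48.8630999999999*s^4 + 120.40455*s^3 - 73.867914*s^2 + 14.780526*s - 4.456794)/(23.393656*s^9 - 56.684628*s^8 + 47.501454*s^7 + 4.529877*s^6 - 30.549057*s^5 + 13.733643*s^4 + 4.715383*s^3 - 4.42344*s^2 + 0.1344*s + 0.512)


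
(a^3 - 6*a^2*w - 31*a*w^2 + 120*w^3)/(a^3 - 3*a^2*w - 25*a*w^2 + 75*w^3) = (-a + 8*w)/(-a + 5*w)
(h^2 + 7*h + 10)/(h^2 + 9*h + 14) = (h + 5)/(h + 7)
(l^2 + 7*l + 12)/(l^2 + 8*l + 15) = (l + 4)/(l + 5)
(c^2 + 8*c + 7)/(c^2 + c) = (c + 7)/c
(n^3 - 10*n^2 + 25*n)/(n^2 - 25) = n*(n - 5)/(n + 5)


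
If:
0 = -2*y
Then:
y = 0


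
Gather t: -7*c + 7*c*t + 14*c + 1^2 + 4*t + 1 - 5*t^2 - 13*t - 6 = 7*c - 5*t^2 + t*(7*c - 9) - 4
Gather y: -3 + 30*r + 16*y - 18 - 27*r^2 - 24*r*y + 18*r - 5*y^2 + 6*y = -27*r^2 + 48*r - 5*y^2 + y*(22 - 24*r) - 21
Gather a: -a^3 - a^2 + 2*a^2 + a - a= -a^3 + a^2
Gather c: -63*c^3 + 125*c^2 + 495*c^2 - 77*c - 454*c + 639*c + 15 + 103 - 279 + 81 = -63*c^3 + 620*c^2 + 108*c - 80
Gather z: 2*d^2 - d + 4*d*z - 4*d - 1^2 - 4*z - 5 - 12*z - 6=2*d^2 - 5*d + z*(4*d - 16) - 12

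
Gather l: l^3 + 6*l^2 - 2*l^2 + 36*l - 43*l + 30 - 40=l^3 + 4*l^2 - 7*l - 10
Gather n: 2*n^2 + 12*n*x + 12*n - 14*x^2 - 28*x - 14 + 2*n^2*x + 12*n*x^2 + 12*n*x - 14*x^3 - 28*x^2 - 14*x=n^2*(2*x + 2) + n*(12*x^2 + 24*x + 12) - 14*x^3 - 42*x^2 - 42*x - 14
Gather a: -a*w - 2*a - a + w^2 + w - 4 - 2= a*(-w - 3) + w^2 + w - 6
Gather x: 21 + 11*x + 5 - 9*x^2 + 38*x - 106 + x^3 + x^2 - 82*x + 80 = x^3 - 8*x^2 - 33*x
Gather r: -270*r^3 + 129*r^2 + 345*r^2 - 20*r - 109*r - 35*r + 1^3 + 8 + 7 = -270*r^3 + 474*r^2 - 164*r + 16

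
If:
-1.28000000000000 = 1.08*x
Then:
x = -1.19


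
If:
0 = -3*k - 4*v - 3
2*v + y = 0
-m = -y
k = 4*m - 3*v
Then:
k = -33/29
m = -6/29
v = 3/29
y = -6/29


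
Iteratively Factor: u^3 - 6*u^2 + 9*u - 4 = (u - 4)*(u^2 - 2*u + 1) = (u - 4)*(u - 1)*(u - 1)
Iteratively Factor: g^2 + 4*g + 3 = (g + 3)*(g + 1)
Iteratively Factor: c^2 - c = (c - 1)*(c)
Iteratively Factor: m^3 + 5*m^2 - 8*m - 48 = (m - 3)*(m^2 + 8*m + 16) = (m - 3)*(m + 4)*(m + 4)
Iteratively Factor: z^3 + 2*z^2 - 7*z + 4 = (z - 1)*(z^2 + 3*z - 4) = (z - 1)^2*(z + 4)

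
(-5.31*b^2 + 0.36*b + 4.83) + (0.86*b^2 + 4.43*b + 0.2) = -4.45*b^2 + 4.79*b + 5.03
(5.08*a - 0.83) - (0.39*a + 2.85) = 4.69*a - 3.68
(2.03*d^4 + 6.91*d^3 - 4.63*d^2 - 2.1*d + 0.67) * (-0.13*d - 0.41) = -0.2639*d^5 - 1.7306*d^4 - 2.2312*d^3 + 2.1713*d^2 + 0.7739*d - 0.2747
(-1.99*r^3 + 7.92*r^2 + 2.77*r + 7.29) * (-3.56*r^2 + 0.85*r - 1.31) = 7.0844*r^5 - 29.8867*r^4 - 0.5223*r^3 - 33.9731*r^2 + 2.5678*r - 9.5499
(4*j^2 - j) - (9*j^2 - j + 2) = -5*j^2 - 2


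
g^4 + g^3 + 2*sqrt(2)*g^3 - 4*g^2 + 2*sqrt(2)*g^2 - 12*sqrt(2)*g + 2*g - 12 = (g - 2)*(g + 3)*(g + sqrt(2))^2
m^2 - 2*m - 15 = (m - 5)*(m + 3)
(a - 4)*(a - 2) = a^2 - 6*a + 8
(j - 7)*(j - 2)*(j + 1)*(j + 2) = j^4 - 6*j^3 - 11*j^2 + 24*j + 28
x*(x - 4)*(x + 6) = x^3 + 2*x^2 - 24*x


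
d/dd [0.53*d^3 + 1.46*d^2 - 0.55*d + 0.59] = 1.59*d^2 + 2.92*d - 0.55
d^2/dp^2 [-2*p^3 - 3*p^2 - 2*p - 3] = -12*p - 6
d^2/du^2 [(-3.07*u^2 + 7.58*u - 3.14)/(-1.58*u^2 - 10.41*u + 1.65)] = (-138.834916*u^3 + 95.0531159999998*u^2 + 191.310192*u + 453.244038)/(3.944312*u^6 + 77.962572*u^5 + 501.307614*u^4 + 965.278701*u^3 - 523.517445*u^2 + 85.023675*u - 4.492125)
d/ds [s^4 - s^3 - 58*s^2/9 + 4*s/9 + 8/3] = 4*s^3 - 3*s^2 - 116*s/9 + 4/9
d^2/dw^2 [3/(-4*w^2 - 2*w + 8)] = 3*(4*w^2 + 2*w - (4*w + 1)^2 - 8)/(2*w^2 + w - 4)^3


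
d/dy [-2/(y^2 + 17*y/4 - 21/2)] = 8*(8*y + 17)/(4*y^2 + 17*y - 42)^2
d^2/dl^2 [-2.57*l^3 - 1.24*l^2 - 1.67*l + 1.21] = -15.42*l - 2.48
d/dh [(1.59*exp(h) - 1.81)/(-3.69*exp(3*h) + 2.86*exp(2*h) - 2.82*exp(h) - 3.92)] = (11.7342*exp(3*h) - 24.5841*exp(2*h) + 10.3532*exp(h) - 11.337)*exp(h)/(13.6161*exp(6*h) - 21.1068*exp(5*h) + 28.9912*exp(4*h) + 12.7992*exp(3*h) - 14.47*exp(2*h) + 22.1088*exp(h) + 15.3664)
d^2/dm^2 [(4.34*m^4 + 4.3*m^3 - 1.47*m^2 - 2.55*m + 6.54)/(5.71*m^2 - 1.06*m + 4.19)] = (283.003588*m^6 - 157.609704*m^5 + 652.26294*m^4 - 688.57755*m^3 + 2290.13607*m^2 + 581.494326*m - 372.507078)/(186.169411*m^6 - 103.681038*m^5 + 429.080805*m^4 - 153.35338*m^3 + 314.859645*m^2 - 55.828398*m + 73.560059)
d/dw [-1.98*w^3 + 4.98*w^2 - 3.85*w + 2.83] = -5.94*w^2 + 9.96*w - 3.85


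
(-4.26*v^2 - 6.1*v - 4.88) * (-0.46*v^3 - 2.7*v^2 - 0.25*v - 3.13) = 1.9596*v^5 + 14.308*v^4 + 19.7798*v^3 + 28.0348*v^2 + 20.313*v + 15.2744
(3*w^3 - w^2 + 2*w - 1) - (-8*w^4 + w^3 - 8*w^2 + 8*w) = 8*w^4 + 2*w^3 + 7*w^2 - 6*w - 1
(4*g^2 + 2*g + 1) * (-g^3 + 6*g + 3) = -4*g^5 - 2*g^4 + 23*g^3 + 24*g^2 + 12*g + 3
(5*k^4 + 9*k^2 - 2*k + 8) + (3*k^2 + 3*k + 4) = 5*k^4 + 12*k^2 + k + 12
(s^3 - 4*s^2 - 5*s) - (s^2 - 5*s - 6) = s^3 - 5*s^2 + 6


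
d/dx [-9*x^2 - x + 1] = -18*x - 1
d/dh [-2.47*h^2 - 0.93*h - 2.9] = -4.94*h - 0.93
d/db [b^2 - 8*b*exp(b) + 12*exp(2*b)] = -8*b*exp(b) + 2*b + 24*exp(2*b) - 8*exp(b)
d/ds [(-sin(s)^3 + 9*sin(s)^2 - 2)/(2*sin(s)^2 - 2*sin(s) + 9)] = (-2*sin(s)^4 + 4*sin(s)^3 - 45*sin(s)^2 + 170*sin(s) - 4)*cos(s)/(-2*sin(s) - cos(2*s) + 10)^2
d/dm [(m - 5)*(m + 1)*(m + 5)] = 3*m^2 + 2*m - 25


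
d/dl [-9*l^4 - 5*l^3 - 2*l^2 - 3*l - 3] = -36*l^3 - 15*l^2 - 4*l - 3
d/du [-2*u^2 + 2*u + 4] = 2 - 4*u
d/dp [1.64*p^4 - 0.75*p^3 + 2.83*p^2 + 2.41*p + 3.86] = 6.56*p^3 - 2.25*p^2 + 5.66*p + 2.41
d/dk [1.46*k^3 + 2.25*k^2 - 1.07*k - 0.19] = 4.38*k^2 + 4.5*k - 1.07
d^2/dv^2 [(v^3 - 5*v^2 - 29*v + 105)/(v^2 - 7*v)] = -30/v^3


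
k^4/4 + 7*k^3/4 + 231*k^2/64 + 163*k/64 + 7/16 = (k/4 + 1)*(k + 1/4)*(k + 1)*(k + 7/4)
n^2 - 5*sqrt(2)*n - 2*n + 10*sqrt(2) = (n - 2)*(n - 5*sqrt(2))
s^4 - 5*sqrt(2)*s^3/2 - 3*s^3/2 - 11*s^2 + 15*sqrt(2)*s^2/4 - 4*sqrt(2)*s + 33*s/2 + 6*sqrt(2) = (s - 3/2)*(s - 4*sqrt(2))*(s + sqrt(2)/2)*(s + sqrt(2))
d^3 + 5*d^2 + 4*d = d*(d + 1)*(d + 4)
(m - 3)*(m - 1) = m^2 - 4*m + 3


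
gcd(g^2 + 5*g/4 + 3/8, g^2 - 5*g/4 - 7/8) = g + 1/2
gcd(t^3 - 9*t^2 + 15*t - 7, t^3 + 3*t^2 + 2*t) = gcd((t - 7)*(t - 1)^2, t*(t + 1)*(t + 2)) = 1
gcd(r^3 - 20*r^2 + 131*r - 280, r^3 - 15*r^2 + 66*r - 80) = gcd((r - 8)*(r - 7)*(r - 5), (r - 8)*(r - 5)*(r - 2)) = r^2 - 13*r + 40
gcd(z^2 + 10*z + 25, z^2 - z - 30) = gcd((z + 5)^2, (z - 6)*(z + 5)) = z + 5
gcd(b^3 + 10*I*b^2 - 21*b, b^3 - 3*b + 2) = 1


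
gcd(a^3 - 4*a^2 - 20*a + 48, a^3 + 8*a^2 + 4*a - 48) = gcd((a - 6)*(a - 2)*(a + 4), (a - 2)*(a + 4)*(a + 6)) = a^2 + 2*a - 8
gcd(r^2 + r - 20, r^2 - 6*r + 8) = r - 4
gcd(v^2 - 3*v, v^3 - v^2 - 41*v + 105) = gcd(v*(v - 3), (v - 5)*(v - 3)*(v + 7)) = v - 3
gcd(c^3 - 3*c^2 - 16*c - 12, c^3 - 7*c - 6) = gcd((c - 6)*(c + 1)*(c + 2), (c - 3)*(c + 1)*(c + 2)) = c^2 + 3*c + 2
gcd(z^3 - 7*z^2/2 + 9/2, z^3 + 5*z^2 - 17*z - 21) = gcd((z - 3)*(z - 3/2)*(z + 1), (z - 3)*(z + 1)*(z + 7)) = z^2 - 2*z - 3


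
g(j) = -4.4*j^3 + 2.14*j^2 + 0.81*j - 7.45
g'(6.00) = -448.71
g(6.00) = -875.95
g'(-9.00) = -1106.91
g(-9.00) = 3366.20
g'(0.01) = 0.85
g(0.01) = -7.44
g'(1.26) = -14.75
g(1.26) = -11.83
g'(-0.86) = -12.63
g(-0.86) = -3.77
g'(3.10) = -112.77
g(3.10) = -115.45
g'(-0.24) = -0.98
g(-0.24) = -7.46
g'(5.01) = -309.07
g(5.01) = -502.98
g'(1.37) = -18.10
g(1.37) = -13.64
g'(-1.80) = -49.66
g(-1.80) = 23.69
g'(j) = -13.2*j^2 + 4.28*j + 0.81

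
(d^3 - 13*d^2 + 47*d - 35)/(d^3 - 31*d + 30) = (d - 7)/(d + 6)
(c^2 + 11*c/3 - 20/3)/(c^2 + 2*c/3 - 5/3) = (3*c^2 + 11*c - 20)/(3*c^2 + 2*c - 5)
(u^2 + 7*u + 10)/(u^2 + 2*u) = (u + 5)/u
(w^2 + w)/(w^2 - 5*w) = (w + 1)/(w - 5)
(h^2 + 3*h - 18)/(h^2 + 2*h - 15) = (h + 6)/(h + 5)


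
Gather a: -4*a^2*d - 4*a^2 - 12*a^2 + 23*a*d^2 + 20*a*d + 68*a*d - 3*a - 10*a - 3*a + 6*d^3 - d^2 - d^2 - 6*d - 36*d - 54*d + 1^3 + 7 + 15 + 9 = a^2*(-4*d - 16) + a*(23*d^2 + 88*d - 16) + 6*d^3 - 2*d^2 - 96*d + 32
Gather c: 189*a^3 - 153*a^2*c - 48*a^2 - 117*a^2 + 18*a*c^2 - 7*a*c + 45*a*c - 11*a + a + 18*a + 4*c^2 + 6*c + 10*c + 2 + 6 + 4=189*a^3 - 165*a^2 + 8*a + c^2*(18*a + 4) + c*(-153*a^2 + 38*a + 16) + 12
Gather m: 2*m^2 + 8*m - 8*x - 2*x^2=2*m^2 + 8*m - 2*x^2 - 8*x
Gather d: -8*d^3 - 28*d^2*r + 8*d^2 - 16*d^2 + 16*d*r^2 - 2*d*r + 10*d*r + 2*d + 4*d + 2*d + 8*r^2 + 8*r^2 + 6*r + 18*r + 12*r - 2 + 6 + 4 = -8*d^3 + d^2*(-28*r - 8) + d*(16*r^2 + 8*r + 8) + 16*r^2 + 36*r + 8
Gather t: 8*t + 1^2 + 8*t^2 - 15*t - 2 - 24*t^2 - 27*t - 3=-16*t^2 - 34*t - 4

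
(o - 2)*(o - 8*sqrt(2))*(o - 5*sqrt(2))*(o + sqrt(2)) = o^4 - 12*sqrt(2)*o^3 - 2*o^3 + 24*sqrt(2)*o^2 + 54*o^2 - 108*o + 80*sqrt(2)*o - 160*sqrt(2)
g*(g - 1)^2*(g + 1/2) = g^4 - 3*g^3/2 + g/2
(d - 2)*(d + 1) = d^2 - d - 2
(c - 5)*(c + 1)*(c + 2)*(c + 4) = c^4 + 2*c^3 - 21*c^2 - 62*c - 40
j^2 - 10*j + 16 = (j - 8)*(j - 2)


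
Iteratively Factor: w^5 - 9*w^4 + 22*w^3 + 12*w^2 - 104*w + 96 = (w + 2)*(w^4 - 11*w^3 + 44*w^2 - 76*w + 48) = (w - 2)*(w + 2)*(w^3 - 9*w^2 + 26*w - 24) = (w - 2)^2*(w + 2)*(w^2 - 7*w + 12) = (w - 3)*(w - 2)^2*(w + 2)*(w - 4)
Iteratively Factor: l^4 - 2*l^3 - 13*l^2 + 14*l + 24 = (l - 4)*(l^3 + 2*l^2 - 5*l - 6) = (l - 4)*(l - 2)*(l^2 + 4*l + 3) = (l - 4)*(l - 2)*(l + 1)*(l + 3)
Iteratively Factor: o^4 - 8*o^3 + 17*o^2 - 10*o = (o - 1)*(o^3 - 7*o^2 + 10*o) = (o - 2)*(o - 1)*(o^2 - 5*o) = (o - 5)*(o - 2)*(o - 1)*(o)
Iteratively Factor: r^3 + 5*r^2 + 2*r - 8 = (r - 1)*(r^2 + 6*r + 8) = (r - 1)*(r + 4)*(r + 2)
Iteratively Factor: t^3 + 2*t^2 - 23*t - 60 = (t + 3)*(t^2 - t - 20) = (t + 3)*(t + 4)*(t - 5)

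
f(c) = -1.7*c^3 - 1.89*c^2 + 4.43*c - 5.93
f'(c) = -5.1*c^2 - 3.78*c + 4.43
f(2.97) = -53.98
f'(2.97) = -51.78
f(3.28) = -71.72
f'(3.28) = -62.84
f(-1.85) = -9.83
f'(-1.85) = -6.03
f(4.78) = -213.60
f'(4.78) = -130.17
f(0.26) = -4.94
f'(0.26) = 3.10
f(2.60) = -37.07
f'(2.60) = -39.87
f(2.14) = -21.77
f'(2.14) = -27.02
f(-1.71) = -10.53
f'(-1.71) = -4.02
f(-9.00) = 1040.41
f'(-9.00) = -374.65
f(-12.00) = 2606.35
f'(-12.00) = -684.61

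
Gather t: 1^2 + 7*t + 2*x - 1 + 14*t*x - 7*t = 14*t*x + 2*x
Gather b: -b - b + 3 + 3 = 6 - 2*b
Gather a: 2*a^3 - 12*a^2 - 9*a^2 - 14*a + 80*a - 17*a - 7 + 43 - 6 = 2*a^3 - 21*a^2 + 49*a + 30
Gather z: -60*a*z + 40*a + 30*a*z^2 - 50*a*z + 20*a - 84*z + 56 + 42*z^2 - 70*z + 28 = 60*a + z^2*(30*a + 42) + z*(-110*a - 154) + 84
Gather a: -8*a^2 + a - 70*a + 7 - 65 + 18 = -8*a^2 - 69*a - 40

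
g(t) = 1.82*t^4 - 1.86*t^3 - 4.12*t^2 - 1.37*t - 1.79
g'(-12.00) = -13285.85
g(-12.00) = 40374.97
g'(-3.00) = -223.43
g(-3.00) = 162.88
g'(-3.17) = -263.23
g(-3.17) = 204.19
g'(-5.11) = -1076.36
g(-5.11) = 1386.77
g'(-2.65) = -154.20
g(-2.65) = 97.28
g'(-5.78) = -1545.93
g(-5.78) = 2258.99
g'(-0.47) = 0.51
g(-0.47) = -1.77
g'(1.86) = 10.84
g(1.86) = -8.78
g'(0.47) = -5.72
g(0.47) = -3.45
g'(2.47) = 53.94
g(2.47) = 9.40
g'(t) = 7.28*t^3 - 5.58*t^2 - 8.24*t - 1.37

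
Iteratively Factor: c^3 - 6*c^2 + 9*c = (c - 3)*(c^2 - 3*c) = c*(c - 3)*(c - 3)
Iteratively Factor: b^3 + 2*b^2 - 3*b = (b + 3)*(b^2 - b) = (b - 1)*(b + 3)*(b)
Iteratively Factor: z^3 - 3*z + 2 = (z - 1)*(z^2 + z - 2) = (z - 1)*(z + 2)*(z - 1)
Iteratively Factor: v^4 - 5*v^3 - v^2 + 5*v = (v)*(v^3 - 5*v^2 - v + 5) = v*(v + 1)*(v^2 - 6*v + 5) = v*(v - 1)*(v + 1)*(v - 5)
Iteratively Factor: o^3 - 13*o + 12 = (o - 3)*(o^2 + 3*o - 4) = (o - 3)*(o + 4)*(o - 1)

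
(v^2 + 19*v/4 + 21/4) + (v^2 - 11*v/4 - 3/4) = 2*v^2 + 2*v + 9/2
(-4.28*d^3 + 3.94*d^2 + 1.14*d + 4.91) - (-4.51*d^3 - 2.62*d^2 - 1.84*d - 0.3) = 0.23*d^3 + 6.56*d^2 + 2.98*d + 5.21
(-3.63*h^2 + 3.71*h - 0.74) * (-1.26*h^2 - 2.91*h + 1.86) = 4.5738*h^4 + 5.8887*h^3 - 16.6155*h^2 + 9.054*h - 1.3764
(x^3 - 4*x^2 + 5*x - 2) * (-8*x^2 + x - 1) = -8*x^5 + 33*x^4 - 45*x^3 + 25*x^2 - 7*x + 2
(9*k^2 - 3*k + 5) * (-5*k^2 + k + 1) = -45*k^4 + 24*k^3 - 19*k^2 + 2*k + 5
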